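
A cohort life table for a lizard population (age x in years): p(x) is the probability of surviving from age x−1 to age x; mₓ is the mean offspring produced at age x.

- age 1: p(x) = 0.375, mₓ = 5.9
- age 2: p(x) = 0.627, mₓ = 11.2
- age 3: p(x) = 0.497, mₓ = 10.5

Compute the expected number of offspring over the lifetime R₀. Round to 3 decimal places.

Survivorship from birth: l_x = p_1·p_2·…·p_x.
  l_1 = 0.37500
  l_2 = 0.23513
  l_3 = 0.11686
R₀ = Σ l_x mₓ:
  age 1: 0.37500 × 5.9 = 2.2125
  age 2: 0.23513 × 11.2 = 2.6335
  age 3: 0.11686 × 10.5 = 1.2270
R₀ = 2.2125 + 2.6335 + 1.2270 = 6.0730

6.073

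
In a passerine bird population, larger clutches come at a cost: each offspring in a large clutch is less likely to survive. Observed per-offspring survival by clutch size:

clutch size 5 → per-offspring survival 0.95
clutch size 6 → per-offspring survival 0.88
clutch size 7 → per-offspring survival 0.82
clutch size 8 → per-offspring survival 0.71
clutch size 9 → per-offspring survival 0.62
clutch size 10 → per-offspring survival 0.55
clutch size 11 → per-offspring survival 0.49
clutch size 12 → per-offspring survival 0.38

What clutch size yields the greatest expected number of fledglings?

7

Expected fledglings = c × s(c):
  c=5: 5 × 0.95 = 4.750
  c=6: 6 × 0.88 = 5.280
  c=7: 7 × 0.82 = 5.740
  c=8: 8 × 0.71 = 5.680
  c=9: 9 × 0.62 = 5.580
  c=10: 10 × 0.55 = 5.500
  c=11: 11 × 0.49 = 5.390
  c=12: 12 × 0.38 = 4.560
Maximum at c = 7 (5.740 fledglings).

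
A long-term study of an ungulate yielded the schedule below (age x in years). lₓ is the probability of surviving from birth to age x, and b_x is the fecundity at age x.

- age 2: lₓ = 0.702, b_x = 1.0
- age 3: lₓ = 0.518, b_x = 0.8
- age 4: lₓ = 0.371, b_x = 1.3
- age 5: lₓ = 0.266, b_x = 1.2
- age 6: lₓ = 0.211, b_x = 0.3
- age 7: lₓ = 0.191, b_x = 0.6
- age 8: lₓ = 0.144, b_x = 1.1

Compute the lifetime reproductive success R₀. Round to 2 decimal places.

R₀ = Σ lₓ b_x:
  age 2: 0.702 × 1.0 = 0.7020
  age 3: 0.518 × 0.8 = 0.4144
  age 4: 0.371 × 1.3 = 0.4823
  age 5: 0.266 × 1.2 = 0.3192
  age 6: 0.211 × 0.3 = 0.0633
  age 7: 0.191 × 0.6 = 0.1146
  age 8: 0.144 × 1.1 = 0.1584
R₀ = 0.7020 + 0.4144 + 0.4823 + 0.3192 + 0.0633 + 0.1146 + 0.1584 = 2.2542

2.25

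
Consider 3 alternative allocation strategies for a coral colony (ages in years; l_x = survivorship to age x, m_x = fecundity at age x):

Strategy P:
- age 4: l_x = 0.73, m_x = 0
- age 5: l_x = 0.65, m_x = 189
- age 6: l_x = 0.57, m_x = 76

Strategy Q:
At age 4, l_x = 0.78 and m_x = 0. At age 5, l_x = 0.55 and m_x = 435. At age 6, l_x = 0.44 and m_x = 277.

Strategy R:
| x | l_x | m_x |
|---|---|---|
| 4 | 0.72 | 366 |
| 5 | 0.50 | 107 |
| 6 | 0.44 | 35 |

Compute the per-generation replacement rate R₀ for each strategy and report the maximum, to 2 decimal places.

361.13

Strategy P: R₀ = 0.73×0 + 0.65×189 + 0.57×76 = 166.1700
Strategy Q: R₀ = 0.78×0 + 0.55×435 + 0.44×277 = 361.1300
Strategy R: R₀ = 0.72×366 + 0.50×107 + 0.44×35 = 332.4200
Highest R₀: strategy Q with 361.1300.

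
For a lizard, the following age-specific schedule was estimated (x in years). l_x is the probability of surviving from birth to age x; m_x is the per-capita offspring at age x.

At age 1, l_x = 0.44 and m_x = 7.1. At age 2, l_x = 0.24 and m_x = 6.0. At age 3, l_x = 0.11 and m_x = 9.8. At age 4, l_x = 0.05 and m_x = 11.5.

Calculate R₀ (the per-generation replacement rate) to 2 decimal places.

6.22

R₀ = Σ l_x m_x:
  age 1: 0.44 × 7.1 = 3.1240
  age 2: 0.24 × 6.0 = 1.4400
  age 3: 0.11 × 9.8 = 1.0780
  age 4: 0.05 × 11.5 = 0.5750
R₀ = 3.1240 + 1.4400 + 1.0780 + 0.5750 = 6.2170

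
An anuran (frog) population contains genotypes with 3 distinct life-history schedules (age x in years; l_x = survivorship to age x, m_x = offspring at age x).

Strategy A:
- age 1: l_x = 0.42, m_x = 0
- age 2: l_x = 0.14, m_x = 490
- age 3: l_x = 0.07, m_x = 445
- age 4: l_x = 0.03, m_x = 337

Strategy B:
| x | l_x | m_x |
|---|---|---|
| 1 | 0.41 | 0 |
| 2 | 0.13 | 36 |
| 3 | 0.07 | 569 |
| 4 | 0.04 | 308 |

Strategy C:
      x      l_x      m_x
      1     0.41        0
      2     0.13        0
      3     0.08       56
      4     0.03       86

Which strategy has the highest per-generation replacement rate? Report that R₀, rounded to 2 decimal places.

Strategy A: R₀ = 0.42×0 + 0.14×490 + 0.07×445 + 0.03×337 = 109.8600
Strategy B: R₀ = 0.41×0 + 0.13×36 + 0.07×569 + 0.04×308 = 56.8300
Strategy C: R₀ = 0.41×0 + 0.13×0 + 0.08×56 + 0.03×86 = 7.0600
Highest R₀: strategy A with 109.8600.

109.86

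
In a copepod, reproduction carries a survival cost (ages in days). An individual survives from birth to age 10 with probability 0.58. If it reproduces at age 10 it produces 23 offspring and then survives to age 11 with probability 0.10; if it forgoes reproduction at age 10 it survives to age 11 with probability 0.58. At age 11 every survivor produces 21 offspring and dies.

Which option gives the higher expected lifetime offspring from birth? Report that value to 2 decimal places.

breed at age 10: R₀ = 0.58 × (23 + 0.10 × 21) = 0.58 × 25.1000 = 14.5580
delay to age 11: R₀ = 0.58 × (0.58 × 21) = 0.58 × 12.1800 = 7.0644
Higher: breed at age 10 (14.5580).

14.56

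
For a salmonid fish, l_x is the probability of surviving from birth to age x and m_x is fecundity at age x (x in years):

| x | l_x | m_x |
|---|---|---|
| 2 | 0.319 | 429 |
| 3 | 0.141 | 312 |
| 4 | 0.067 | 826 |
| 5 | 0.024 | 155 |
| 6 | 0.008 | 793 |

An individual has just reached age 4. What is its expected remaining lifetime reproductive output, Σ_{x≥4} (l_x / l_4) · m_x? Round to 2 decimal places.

976.21

l_4 = 0.067. Conditional survival from age 4 to x is l_x / l_4.
  x=4: (0.067/0.067) × 826 = 826.0000
  x=5: (0.024/0.067) × 155 = 55.5224
  x=6: (0.008/0.067) × 793 = 94.6866
Sum = 826.0000 + 55.5224 + 94.6866 = 976.2090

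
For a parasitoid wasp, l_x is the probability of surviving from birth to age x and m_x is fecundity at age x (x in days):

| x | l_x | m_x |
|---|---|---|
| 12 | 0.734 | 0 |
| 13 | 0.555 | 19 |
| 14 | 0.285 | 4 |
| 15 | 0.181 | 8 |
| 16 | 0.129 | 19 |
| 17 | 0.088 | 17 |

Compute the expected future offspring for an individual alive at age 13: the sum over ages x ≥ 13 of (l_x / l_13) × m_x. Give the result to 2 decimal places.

30.77

l_13 = 0.555. Conditional survival from age 13 to x is l_x / l_13.
  x=13: (0.555/0.555) × 19 = 19.0000
  x=14: (0.285/0.555) × 4 = 2.0541
  x=15: (0.181/0.555) × 8 = 2.6090
  x=16: (0.129/0.555) × 19 = 4.4162
  x=17: (0.088/0.555) × 17 = 2.6955
Sum = 19.0000 + 2.0541 + 2.6090 + 4.4162 + 2.6955 = 30.7748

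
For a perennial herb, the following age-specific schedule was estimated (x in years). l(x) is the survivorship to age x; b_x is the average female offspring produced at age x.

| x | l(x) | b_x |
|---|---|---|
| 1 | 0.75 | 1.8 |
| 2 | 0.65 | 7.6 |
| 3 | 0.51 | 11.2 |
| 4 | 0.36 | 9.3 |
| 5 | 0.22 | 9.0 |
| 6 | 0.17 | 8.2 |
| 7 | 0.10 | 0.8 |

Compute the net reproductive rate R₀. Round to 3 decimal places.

18.804

R₀ = Σ l(x) b_x:
  age 1: 0.75 × 1.8 = 1.3500
  age 2: 0.65 × 7.6 = 4.9400
  age 3: 0.51 × 11.2 = 5.7120
  age 4: 0.36 × 9.3 = 3.3480
  age 5: 0.22 × 9.0 = 1.9800
  age 6: 0.17 × 8.2 = 1.3940
  age 7: 0.10 × 0.8 = 0.0800
R₀ = 1.3500 + 4.9400 + 5.7120 + 3.3480 + 1.9800 + 1.3940 + 0.0800 = 18.8040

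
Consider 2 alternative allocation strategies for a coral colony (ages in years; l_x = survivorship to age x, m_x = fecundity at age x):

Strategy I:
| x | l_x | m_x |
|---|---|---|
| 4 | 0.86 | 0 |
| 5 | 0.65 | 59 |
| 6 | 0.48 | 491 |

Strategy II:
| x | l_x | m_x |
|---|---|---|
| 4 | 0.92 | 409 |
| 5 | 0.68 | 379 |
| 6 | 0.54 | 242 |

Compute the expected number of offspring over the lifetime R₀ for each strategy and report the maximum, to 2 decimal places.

Strategy I: R₀ = 0.86×0 + 0.65×59 + 0.48×491 = 274.0300
Strategy II: R₀ = 0.92×409 + 0.68×379 + 0.54×242 = 764.6800
Highest R₀: strategy II with 764.6800.

764.68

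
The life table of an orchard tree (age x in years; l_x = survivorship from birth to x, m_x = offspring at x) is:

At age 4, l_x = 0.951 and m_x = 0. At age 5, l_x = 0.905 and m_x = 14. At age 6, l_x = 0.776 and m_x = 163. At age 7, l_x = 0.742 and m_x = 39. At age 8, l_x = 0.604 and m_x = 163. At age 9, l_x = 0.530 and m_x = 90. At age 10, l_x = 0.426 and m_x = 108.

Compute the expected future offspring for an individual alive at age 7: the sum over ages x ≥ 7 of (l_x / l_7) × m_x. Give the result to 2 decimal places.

l_7 = 0.742. Conditional survival from age 7 to x is l_x / l_7.
  x=7: (0.742/0.742) × 39 = 39.0000
  x=8: (0.604/0.742) × 163 = 132.6846
  x=9: (0.530/0.742) × 90 = 64.2857
  x=10: (0.426/0.742) × 108 = 62.0054
Sum = 39.0000 + 132.6846 + 64.2857 + 62.0054 = 297.9757

297.98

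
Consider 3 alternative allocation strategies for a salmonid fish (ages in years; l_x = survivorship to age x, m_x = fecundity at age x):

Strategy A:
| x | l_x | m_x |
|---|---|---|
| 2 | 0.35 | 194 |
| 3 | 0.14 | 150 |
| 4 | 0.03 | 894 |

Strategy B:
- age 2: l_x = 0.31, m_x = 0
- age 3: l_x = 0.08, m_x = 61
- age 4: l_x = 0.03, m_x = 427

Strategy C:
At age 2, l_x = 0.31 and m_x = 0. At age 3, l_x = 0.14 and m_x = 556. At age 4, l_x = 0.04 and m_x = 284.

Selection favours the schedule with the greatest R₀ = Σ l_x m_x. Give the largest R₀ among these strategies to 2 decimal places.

Strategy A: R₀ = 0.35×194 + 0.14×150 + 0.03×894 = 115.7200
Strategy B: R₀ = 0.31×0 + 0.08×61 + 0.03×427 = 17.6900
Strategy C: R₀ = 0.31×0 + 0.14×556 + 0.04×284 = 89.2000
Highest R₀: strategy A with 115.7200.

115.72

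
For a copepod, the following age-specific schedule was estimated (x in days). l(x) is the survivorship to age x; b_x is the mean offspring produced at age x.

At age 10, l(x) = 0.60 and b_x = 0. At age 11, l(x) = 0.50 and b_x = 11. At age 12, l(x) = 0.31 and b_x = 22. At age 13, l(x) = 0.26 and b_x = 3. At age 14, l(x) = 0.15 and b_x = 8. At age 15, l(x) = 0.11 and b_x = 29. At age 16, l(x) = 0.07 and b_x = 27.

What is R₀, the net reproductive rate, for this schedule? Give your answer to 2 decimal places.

19.38

R₀ = Σ l(x) b_x:
  age 10: 0.60 × 0 = 0.0000
  age 11: 0.50 × 11 = 5.5000
  age 12: 0.31 × 22 = 6.8200
  age 13: 0.26 × 3 = 0.7800
  age 14: 0.15 × 8 = 1.2000
  age 15: 0.11 × 29 = 3.1900
  age 16: 0.07 × 27 = 1.8900
R₀ = 0.0000 + 5.5000 + 6.8200 + 0.7800 + 1.2000 + 3.1900 + 1.8900 = 19.3800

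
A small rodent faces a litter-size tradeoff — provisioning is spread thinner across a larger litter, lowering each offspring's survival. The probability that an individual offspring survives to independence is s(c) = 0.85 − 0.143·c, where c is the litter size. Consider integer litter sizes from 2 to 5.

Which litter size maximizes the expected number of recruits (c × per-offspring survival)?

Expected recruits = c × s(c):
  c=2: 2 × 0.564 = 1.128
  c=3: 3 × 0.421 = 1.263
  c=4: 4 × 0.278 = 1.112
  c=5: 5 × 0.135 = 0.675
Maximum at c = 3 (1.263 recruits).

3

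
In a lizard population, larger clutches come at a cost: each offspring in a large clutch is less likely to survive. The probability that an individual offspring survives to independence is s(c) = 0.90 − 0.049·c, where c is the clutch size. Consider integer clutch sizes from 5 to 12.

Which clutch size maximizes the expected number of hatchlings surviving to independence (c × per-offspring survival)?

9

Expected hatchlings surviving to independence = c × s(c):
  c=5: 5 × 0.655 = 3.275
  c=6: 6 × 0.606 = 3.636
  c=7: 7 × 0.557 = 3.899
  c=8: 8 × 0.508 = 4.064
  c=9: 9 × 0.459 = 4.131
  c=10: 10 × 0.410 = 4.100
  c=11: 11 × 0.361 = 3.971
  c=12: 12 × 0.312 = 3.744
Maximum at c = 9 (4.131 hatchlings surviving to independence).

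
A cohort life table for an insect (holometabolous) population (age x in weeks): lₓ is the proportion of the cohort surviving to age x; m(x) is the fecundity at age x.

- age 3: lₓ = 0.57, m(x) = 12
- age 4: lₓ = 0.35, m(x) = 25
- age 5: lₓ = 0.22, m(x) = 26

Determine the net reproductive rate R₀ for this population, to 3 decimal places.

R₀ = Σ lₓ m(x):
  age 3: 0.57 × 12 = 6.8400
  age 4: 0.35 × 25 = 8.7500
  age 5: 0.22 × 26 = 5.7200
R₀ = 6.8400 + 8.7500 + 5.7200 = 21.3100

21.310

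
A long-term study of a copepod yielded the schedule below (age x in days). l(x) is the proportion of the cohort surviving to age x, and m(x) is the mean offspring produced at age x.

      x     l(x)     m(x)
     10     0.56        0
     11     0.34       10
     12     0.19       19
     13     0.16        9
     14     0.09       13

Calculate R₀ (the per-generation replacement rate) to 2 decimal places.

9.62

R₀ = Σ l(x) m(x):
  age 10: 0.56 × 0 = 0.0000
  age 11: 0.34 × 10 = 3.4000
  age 12: 0.19 × 19 = 3.6100
  age 13: 0.16 × 9 = 1.4400
  age 14: 0.09 × 13 = 1.1700
R₀ = 0.0000 + 3.4000 + 3.6100 + 1.4400 + 1.1700 = 9.6200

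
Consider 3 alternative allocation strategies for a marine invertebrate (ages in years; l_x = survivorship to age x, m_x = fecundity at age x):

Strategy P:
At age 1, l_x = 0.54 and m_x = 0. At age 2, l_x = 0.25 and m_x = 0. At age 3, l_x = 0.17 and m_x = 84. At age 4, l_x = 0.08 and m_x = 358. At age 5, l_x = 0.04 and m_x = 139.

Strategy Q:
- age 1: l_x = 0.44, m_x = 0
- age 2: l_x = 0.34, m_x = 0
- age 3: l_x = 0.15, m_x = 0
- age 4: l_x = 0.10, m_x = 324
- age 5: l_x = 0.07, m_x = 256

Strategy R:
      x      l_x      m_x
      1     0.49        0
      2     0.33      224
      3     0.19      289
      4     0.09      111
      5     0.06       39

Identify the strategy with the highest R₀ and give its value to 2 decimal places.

Strategy P: R₀ = 0.54×0 + 0.25×0 + 0.17×84 + 0.08×358 + 0.04×139 = 48.4800
Strategy Q: R₀ = 0.44×0 + 0.34×0 + 0.15×0 + 0.10×324 + 0.07×256 = 50.3200
Strategy R: R₀ = 0.49×0 + 0.33×224 + 0.19×289 + 0.09×111 + 0.06×39 = 141.1600
Highest R₀: strategy R with 141.1600.

141.16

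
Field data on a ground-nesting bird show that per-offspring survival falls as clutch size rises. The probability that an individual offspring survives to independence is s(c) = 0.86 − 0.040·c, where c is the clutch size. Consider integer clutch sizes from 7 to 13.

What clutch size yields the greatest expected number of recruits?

11

Expected recruits = c × s(c):
  c=7: 7 × 0.580 = 4.060
  c=8: 8 × 0.540 = 4.320
  c=9: 9 × 0.500 = 4.500
  c=10: 10 × 0.460 = 4.600
  c=11: 11 × 0.420 = 4.620
  c=12: 12 × 0.380 = 4.560
  c=13: 13 × 0.340 = 4.420
Maximum at c = 11 (4.620 recruits).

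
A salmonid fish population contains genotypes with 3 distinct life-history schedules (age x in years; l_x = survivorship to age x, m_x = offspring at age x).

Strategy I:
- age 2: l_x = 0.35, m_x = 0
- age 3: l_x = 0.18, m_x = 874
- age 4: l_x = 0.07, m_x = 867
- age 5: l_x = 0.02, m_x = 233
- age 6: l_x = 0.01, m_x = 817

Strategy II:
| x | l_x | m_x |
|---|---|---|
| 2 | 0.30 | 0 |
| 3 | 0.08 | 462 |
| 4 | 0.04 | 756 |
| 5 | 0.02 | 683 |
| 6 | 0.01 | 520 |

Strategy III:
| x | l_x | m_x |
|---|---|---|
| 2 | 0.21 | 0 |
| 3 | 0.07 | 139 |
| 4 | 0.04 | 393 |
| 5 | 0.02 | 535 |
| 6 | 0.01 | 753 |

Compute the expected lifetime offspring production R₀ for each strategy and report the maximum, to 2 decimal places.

Strategy I: R₀ = 0.35×0 + 0.18×874 + 0.07×867 + 0.02×233 + 0.01×817 = 230.8400
Strategy II: R₀ = 0.30×0 + 0.08×462 + 0.04×756 + 0.02×683 + 0.01×520 = 86.0600
Strategy III: R₀ = 0.21×0 + 0.07×139 + 0.04×393 + 0.02×535 + 0.01×753 = 43.6800
Highest R₀: strategy I with 230.8400.

230.84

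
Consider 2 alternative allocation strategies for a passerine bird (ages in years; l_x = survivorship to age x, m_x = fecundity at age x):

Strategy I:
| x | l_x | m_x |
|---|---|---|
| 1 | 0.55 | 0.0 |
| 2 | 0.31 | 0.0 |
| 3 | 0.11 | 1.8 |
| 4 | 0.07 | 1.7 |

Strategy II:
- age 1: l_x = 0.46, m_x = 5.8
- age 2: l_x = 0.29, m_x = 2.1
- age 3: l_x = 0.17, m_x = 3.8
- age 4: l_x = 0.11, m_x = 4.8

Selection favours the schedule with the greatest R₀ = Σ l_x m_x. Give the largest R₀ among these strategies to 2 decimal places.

4.45

Strategy I: R₀ = 0.55×0.0 + 0.31×0.0 + 0.11×1.8 + 0.07×1.7 = 0.3170
Strategy II: R₀ = 0.46×5.8 + 0.29×2.1 + 0.17×3.8 + 0.11×4.8 = 4.4510
Highest R₀: strategy II with 4.4510.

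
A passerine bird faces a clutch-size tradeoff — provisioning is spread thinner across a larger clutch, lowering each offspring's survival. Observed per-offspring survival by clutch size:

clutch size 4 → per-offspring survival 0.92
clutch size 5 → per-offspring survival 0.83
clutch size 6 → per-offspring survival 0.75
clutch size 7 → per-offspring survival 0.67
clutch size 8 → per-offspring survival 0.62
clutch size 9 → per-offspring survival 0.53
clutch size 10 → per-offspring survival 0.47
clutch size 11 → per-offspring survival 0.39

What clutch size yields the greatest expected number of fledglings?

Expected fledglings = c × s(c):
  c=4: 4 × 0.92 = 3.680
  c=5: 5 × 0.83 = 4.150
  c=6: 6 × 0.75 = 4.500
  c=7: 7 × 0.67 = 4.690
  c=8: 8 × 0.62 = 4.960
  c=9: 9 × 0.53 = 4.770
  c=10: 10 × 0.47 = 4.700
  c=11: 11 × 0.39 = 4.290
Maximum at c = 8 (4.960 fledglings).

8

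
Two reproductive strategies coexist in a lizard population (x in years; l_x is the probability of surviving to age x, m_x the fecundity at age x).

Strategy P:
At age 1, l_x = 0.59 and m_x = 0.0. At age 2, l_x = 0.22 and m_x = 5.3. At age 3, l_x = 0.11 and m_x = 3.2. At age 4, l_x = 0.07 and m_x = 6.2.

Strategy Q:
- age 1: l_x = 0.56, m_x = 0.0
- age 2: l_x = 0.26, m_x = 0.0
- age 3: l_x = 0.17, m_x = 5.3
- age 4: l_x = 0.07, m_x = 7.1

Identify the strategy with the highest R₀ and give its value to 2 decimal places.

1.95

Strategy P: R₀ = 0.59×0.0 + 0.22×5.3 + 0.11×3.2 + 0.07×6.2 = 1.9520
Strategy Q: R₀ = 0.56×0.0 + 0.26×0.0 + 0.17×5.3 + 0.07×7.1 = 1.3980
Highest R₀: strategy P with 1.9520.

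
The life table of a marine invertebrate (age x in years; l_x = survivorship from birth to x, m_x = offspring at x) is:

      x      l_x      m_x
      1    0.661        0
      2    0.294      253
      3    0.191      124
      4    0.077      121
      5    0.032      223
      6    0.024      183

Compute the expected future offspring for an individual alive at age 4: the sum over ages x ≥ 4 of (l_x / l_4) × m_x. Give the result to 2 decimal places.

270.71

l_4 = 0.077. Conditional survival from age 4 to x is l_x / l_4.
  x=4: (0.077/0.077) × 121 = 121.0000
  x=5: (0.032/0.077) × 223 = 92.6753
  x=6: (0.024/0.077) × 183 = 57.0390
Sum = 121.0000 + 92.6753 + 57.0390 = 270.7143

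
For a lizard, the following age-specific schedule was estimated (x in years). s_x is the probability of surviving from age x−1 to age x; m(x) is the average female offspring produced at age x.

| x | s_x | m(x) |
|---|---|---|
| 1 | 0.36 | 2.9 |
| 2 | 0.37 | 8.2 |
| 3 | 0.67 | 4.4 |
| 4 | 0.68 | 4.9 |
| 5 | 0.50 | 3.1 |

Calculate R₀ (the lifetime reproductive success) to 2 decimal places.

Survivorship from birth: l_x = s_1·s_2·…·s_x.
  l_1 = 0.36000
  l_2 = 0.13320
  l_3 = 0.08924
  l_4 = 0.06069
  l_5 = 0.03034
R₀ = Σ l_x m(x):
  age 1: 0.36000 × 2.9 = 1.0440
  age 2: 0.13320 × 8.2 = 1.0922
  age 3: 0.08924 × 4.4 = 0.3927
  age 4: 0.06069 × 4.9 = 0.2974
  age 5: 0.03034 × 3.1 = 0.0941
R₀ = 1.0440 + 1.0922 + 0.3927 + 0.2974 + 0.0941 = 2.9203

2.92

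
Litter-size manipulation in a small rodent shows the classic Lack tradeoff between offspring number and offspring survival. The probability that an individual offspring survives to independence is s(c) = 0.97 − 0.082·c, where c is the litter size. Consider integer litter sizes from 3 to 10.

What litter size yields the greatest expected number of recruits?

6

Expected recruits = c × s(c):
  c=3: 3 × 0.724 = 2.172
  c=4: 4 × 0.642 = 2.568
  c=5: 5 × 0.560 = 2.800
  c=6: 6 × 0.478 = 2.868
  c=7: 7 × 0.396 = 2.772
  c=8: 8 × 0.314 = 2.512
  c=9: 9 × 0.232 = 2.088
  c=10: 10 × 0.150 = 1.500
Maximum at c = 6 (2.868 recruits).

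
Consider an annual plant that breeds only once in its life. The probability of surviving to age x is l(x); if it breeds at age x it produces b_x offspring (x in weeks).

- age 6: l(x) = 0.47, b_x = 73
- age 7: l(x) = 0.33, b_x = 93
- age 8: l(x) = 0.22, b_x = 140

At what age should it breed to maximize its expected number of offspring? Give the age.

Expected offspring if breeding at age x = l(x) × b_x:
  age 6: 0.47 × 73 = 34.310
  age 7: 0.33 × 93 = 30.690
  age 8: 0.22 × 140 = 30.800
Maximum at age 6 (34.310).

6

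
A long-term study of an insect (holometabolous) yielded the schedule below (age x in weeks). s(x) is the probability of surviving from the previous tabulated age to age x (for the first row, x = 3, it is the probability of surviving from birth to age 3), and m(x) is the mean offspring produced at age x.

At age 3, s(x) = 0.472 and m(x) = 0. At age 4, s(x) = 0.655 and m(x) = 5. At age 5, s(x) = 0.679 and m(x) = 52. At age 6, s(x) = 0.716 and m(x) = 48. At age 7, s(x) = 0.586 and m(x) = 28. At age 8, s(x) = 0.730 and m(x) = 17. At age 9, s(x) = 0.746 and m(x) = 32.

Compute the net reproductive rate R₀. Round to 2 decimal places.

Survivorship from birth: l_x = s_3·s_4·…·s_x.
  l_3 = 0.47200
  l_4 = 0.30916
  l_5 = 0.20992
  l_6 = 0.15030
  l_7 = 0.08808
  l_8 = 0.06430
  l_9 = 0.04797
R₀ = Σ l_x m(x):
  age 3: 0.47200 × 0 = 0.0000
  age 4: 0.30916 × 5 = 1.5458
  age 5: 0.20992 × 52 = 10.9158
  age 6: 0.15030 × 48 = 7.2144
  age 7: 0.08808 × 28 = 2.4662
  age 8: 0.06430 × 17 = 1.0931
  age 9: 0.04797 × 32 = 1.5350
R₀ = 0.0000 + 1.5458 + 10.9158 + 7.2144 + 2.4662 + 1.0931 + 1.5350 = 24.7704

24.77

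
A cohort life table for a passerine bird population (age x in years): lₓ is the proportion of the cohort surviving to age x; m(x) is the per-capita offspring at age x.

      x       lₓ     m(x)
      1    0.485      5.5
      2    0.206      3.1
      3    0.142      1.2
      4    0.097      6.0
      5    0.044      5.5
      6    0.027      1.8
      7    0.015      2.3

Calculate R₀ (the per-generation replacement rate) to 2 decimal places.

R₀ = Σ lₓ m(x):
  age 1: 0.485 × 5.5 = 2.6675
  age 2: 0.206 × 3.1 = 0.6386
  age 3: 0.142 × 1.2 = 0.1704
  age 4: 0.097 × 6.0 = 0.5820
  age 5: 0.044 × 5.5 = 0.2420
  age 6: 0.027 × 1.8 = 0.0486
  age 7: 0.015 × 2.3 = 0.0345
R₀ = 2.6675 + 0.6386 + 0.1704 + 0.5820 + 0.2420 + 0.0486 + 0.0345 = 4.3836

4.38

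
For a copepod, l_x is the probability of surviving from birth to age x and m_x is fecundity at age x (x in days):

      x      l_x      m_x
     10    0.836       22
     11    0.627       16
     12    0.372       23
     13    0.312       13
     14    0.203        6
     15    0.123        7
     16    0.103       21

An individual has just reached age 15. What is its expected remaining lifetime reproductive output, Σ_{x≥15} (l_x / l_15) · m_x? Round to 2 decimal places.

24.59

l_15 = 0.123. Conditional survival from age 15 to x is l_x / l_15.
  x=15: (0.123/0.123) × 7 = 7.0000
  x=16: (0.103/0.123) × 21 = 17.5854
Sum = 7.0000 + 17.5854 = 24.5854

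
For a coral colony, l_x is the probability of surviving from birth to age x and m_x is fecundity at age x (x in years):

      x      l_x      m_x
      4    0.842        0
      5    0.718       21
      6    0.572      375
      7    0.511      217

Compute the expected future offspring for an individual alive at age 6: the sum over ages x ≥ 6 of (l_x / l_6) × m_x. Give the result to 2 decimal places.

l_6 = 0.572. Conditional survival from age 6 to x is l_x / l_6.
  x=6: (0.572/0.572) × 375 = 375.0000
  x=7: (0.511/0.572) × 217 = 193.8584
Sum = 375.0000 + 193.8584 = 568.8584

568.86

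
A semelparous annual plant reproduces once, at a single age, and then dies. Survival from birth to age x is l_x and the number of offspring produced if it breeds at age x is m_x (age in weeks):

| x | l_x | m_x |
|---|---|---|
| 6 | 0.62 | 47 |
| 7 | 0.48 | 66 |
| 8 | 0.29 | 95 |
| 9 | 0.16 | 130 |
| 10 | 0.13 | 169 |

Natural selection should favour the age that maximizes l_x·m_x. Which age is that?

Expected offspring if breeding at age x = l_x × m_x:
  age 6: 0.62 × 47 = 29.140
  age 7: 0.48 × 66 = 31.680
  age 8: 0.29 × 95 = 27.550
  age 9: 0.16 × 130 = 20.800
  age 10: 0.13 × 169 = 21.970
Maximum at age 7 (31.680).

7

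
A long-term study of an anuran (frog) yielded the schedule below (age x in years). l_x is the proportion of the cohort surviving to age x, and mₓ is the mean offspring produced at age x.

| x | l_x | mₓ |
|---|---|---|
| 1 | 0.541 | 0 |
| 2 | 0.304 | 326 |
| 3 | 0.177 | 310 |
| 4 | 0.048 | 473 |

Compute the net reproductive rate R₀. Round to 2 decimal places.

176.68

R₀ = Σ l_x mₓ:
  age 1: 0.541 × 0 = 0.0000
  age 2: 0.304 × 326 = 99.1040
  age 3: 0.177 × 310 = 54.8700
  age 4: 0.048 × 473 = 22.7040
R₀ = 0.0000 + 99.1040 + 54.8700 + 22.7040 = 176.6780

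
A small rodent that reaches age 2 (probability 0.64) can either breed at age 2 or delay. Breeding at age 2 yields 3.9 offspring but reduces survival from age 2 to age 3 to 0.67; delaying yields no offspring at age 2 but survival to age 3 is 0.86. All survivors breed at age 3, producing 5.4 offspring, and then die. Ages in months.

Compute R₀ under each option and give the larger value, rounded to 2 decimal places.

4.81

breed at age 2: R₀ = 0.64 × (3.9 + 0.67 × 5.4) = 0.64 × 7.5180 = 4.8115
delay to age 3: R₀ = 0.64 × (0.86 × 5.4) = 0.64 × 4.6440 = 2.9722
Higher: breed at age 2 (4.8115).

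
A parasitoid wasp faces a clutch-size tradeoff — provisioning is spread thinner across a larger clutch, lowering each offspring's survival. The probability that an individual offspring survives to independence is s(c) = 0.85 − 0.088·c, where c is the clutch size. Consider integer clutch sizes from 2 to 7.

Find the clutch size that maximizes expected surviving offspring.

Expected surviving offspring = c × s(c):
  c=2: 2 × 0.674 = 1.348
  c=3: 3 × 0.586 = 1.758
  c=4: 4 × 0.498 = 1.992
  c=5: 5 × 0.410 = 2.050
  c=6: 6 × 0.322 = 1.932
  c=7: 7 × 0.234 = 1.638
Maximum at c = 5 (2.050 surviving offspring).

5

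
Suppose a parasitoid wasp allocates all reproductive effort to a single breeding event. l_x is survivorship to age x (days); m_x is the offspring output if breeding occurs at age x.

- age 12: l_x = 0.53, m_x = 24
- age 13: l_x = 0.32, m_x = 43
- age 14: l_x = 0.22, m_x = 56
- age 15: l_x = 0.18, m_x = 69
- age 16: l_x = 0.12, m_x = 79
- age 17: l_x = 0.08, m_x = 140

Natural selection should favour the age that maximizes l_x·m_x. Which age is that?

13

Expected offspring if breeding at age x = l_x × m_x:
  age 12: 0.53 × 24 = 12.720
  age 13: 0.32 × 43 = 13.760
  age 14: 0.22 × 56 = 12.320
  age 15: 0.18 × 69 = 12.420
  age 16: 0.12 × 79 = 9.480
  age 17: 0.08 × 140 = 11.200
Maximum at age 13 (13.760).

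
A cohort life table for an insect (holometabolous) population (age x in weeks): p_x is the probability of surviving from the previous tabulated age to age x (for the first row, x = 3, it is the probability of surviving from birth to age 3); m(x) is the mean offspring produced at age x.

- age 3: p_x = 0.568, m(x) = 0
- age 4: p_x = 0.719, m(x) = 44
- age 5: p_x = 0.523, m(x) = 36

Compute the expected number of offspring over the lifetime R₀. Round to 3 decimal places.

Survivorship from birth: l_x = p_3·p_4·…·p_x.
  l_3 = 0.56800
  l_4 = 0.40839
  l_5 = 0.21359
R₀ = Σ l_x m(x):
  age 3: 0.56800 × 0 = 0.0000
  age 4: 0.40839 × 44 = 17.9692
  age 5: 0.21359 × 36 = 7.6892
R₀ = 0.0000 + 17.9692 + 7.6892 = 25.6584

25.658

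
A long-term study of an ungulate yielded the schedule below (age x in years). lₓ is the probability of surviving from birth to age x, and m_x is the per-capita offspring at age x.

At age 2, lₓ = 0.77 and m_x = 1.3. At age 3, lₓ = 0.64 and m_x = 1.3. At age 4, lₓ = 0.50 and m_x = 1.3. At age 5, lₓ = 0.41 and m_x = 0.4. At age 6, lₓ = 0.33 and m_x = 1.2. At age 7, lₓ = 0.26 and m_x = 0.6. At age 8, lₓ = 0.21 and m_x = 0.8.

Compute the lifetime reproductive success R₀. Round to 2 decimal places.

3.37

R₀ = Σ lₓ m_x:
  age 2: 0.77 × 1.3 = 1.0010
  age 3: 0.64 × 1.3 = 0.8320
  age 4: 0.50 × 1.3 = 0.6500
  age 5: 0.41 × 0.4 = 0.1640
  age 6: 0.33 × 1.2 = 0.3960
  age 7: 0.26 × 0.6 = 0.1560
  age 8: 0.21 × 0.8 = 0.1680
R₀ = 1.0010 + 0.8320 + 0.6500 + 0.1640 + 0.3960 + 0.1560 + 0.1680 = 3.3670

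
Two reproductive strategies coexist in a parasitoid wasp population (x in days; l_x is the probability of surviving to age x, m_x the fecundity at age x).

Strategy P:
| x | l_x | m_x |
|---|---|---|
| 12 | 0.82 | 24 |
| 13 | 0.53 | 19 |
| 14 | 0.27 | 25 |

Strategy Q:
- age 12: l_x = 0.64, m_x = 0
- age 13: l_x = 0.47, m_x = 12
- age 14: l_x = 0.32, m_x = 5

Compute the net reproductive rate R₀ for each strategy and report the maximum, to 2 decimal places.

Strategy P: R₀ = 0.82×24 + 0.53×19 + 0.27×25 = 36.5000
Strategy Q: R₀ = 0.64×0 + 0.47×12 + 0.32×5 = 7.2400
Highest R₀: strategy P with 36.5000.

36.50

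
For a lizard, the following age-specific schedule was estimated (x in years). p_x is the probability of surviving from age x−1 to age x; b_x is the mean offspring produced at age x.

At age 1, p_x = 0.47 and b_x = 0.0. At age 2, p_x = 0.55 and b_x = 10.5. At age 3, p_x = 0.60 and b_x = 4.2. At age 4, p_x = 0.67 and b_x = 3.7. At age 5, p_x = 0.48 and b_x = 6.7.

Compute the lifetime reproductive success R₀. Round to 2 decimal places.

Survivorship from birth: l_x = p_1·p_2·…·p_x.
  l_1 = 0.47000
  l_2 = 0.25850
  l_3 = 0.15510
  l_4 = 0.10392
  l_5 = 0.04988
R₀ = Σ l_x b_x:
  age 1: 0.47000 × 0.0 = 0.0000
  age 2: 0.25850 × 10.5 = 2.7143
  age 3: 0.15510 × 4.2 = 0.6514
  age 4: 0.10392 × 3.7 = 0.3845
  age 5: 0.04988 × 6.7 = 0.3342
R₀ = 0.0000 + 2.7143 + 0.6514 + 0.3845 + 0.3342 = 4.0844

4.08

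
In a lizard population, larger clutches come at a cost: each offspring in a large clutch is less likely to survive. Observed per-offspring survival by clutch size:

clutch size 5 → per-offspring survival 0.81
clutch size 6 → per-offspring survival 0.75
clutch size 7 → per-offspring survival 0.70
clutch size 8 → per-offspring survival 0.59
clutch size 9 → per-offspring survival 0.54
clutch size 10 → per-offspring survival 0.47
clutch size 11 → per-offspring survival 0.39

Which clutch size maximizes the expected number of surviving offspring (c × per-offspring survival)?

Expected surviving offspring = c × s(c):
  c=5: 5 × 0.81 = 4.050
  c=6: 6 × 0.75 = 4.500
  c=7: 7 × 0.70 = 4.900
  c=8: 8 × 0.59 = 4.720
  c=9: 9 × 0.54 = 4.860
  c=10: 10 × 0.47 = 4.700
  c=11: 11 × 0.39 = 4.290
Maximum at c = 7 (4.900 surviving offspring).

7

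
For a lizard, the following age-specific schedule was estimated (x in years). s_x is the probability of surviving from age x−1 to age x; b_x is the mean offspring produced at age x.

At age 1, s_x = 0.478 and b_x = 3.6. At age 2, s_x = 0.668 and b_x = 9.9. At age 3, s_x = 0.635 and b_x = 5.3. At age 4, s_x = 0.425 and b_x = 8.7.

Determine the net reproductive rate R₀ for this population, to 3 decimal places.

6.706

Survivorship from birth: l_x = s_1·s_2·…·s_x.
  l_1 = 0.47800
  l_2 = 0.31930
  l_3 = 0.20276
  l_4 = 0.08617
R₀ = Σ l_x b_x:
  age 1: 0.47800 × 3.6 = 1.7208
  age 2: 0.31930 × 9.9 = 3.1611
  age 3: 0.20276 × 5.3 = 1.0746
  age 4: 0.08617 × 8.7 = 0.7497
R₀ = 1.7208 + 3.1611 + 1.0746 + 0.7497 = 6.7062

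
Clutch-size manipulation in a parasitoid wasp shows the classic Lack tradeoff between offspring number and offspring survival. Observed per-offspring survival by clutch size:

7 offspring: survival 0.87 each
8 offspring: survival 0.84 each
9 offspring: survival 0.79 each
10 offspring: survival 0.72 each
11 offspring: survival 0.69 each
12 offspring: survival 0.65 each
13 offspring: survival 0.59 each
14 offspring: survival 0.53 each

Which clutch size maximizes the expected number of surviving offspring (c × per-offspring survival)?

12

Expected surviving offspring = c × s(c):
  c=7: 7 × 0.87 = 6.090
  c=8: 8 × 0.84 = 6.720
  c=9: 9 × 0.79 = 7.110
  c=10: 10 × 0.72 = 7.200
  c=11: 11 × 0.69 = 7.590
  c=12: 12 × 0.65 = 7.800
  c=13: 13 × 0.59 = 7.670
  c=14: 14 × 0.53 = 7.420
Maximum at c = 12 (7.800 surviving offspring).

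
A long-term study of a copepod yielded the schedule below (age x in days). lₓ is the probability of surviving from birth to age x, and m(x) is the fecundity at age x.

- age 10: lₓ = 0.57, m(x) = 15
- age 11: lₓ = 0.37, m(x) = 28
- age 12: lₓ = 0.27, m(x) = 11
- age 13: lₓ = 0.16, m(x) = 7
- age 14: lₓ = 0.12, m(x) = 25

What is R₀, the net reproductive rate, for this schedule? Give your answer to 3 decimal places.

26.000

R₀ = Σ lₓ m(x):
  age 10: 0.57 × 15 = 8.5500
  age 11: 0.37 × 28 = 10.3600
  age 12: 0.27 × 11 = 2.9700
  age 13: 0.16 × 7 = 1.1200
  age 14: 0.12 × 25 = 3.0000
R₀ = 8.5500 + 10.3600 + 2.9700 + 1.1200 + 3.0000 = 26.0000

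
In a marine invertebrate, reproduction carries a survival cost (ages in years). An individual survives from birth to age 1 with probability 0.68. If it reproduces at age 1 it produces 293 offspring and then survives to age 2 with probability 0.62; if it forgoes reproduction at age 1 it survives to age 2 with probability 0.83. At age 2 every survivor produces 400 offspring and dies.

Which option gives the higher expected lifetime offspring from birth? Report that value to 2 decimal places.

breed at age 1: R₀ = 0.68 × (293 + 0.62 × 400) = 0.68 × 541.0000 = 367.8800
delay to age 2: R₀ = 0.68 × (0.83 × 400) = 0.68 × 332.0000 = 225.7600
Higher: breed at age 1 (367.8800).

367.88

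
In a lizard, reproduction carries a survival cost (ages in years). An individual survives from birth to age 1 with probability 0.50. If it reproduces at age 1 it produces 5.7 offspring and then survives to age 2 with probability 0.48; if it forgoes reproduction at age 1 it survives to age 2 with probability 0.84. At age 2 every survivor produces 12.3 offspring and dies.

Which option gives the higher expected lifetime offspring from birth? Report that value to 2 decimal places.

5.80

breed at age 1: R₀ = 0.50 × (5.7 + 0.48 × 12.3) = 0.50 × 11.6040 = 5.8020
delay to age 2: R₀ = 0.50 × (0.84 × 12.3) = 0.50 × 10.3320 = 5.1660
Higher: breed at age 1 (5.8020).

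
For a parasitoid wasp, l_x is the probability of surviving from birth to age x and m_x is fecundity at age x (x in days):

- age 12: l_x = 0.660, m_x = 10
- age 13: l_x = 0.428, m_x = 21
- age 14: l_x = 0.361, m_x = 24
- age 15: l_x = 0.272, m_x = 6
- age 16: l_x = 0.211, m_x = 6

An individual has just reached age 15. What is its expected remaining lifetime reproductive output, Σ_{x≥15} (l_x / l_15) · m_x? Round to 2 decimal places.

l_15 = 0.272. Conditional survival from age 15 to x is l_x / l_15.
  x=15: (0.272/0.272) × 6 = 6.0000
  x=16: (0.211/0.272) × 6 = 4.6544
Sum = 6.0000 + 4.6544 = 10.6544

10.65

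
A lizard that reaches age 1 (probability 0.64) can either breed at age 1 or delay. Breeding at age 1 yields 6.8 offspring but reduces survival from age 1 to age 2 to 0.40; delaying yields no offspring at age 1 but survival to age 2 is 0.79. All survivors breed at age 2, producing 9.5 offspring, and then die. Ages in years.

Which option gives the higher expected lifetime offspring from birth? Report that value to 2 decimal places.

6.78

breed at age 1: R₀ = 0.64 × (6.8 + 0.40 × 9.5) = 0.64 × 10.6000 = 6.7840
delay to age 2: R₀ = 0.64 × (0.79 × 9.5) = 0.64 × 7.5050 = 4.8032
Higher: breed at age 1 (6.7840).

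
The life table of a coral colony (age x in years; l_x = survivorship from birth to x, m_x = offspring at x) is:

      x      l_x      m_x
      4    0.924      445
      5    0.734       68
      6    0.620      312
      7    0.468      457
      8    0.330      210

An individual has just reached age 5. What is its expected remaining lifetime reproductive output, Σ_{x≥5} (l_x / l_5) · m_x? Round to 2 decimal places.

l_5 = 0.734. Conditional survival from age 5 to x is l_x / l_5.
  x=5: (0.734/0.734) × 68 = 68.0000
  x=6: (0.620/0.734) × 312 = 263.5422
  x=7: (0.468/0.734) × 457 = 291.3842
  x=8: (0.330/0.734) × 210 = 94.4142
Sum = 68.0000 + 263.5422 + 291.3842 + 94.4142 = 717.3406

717.34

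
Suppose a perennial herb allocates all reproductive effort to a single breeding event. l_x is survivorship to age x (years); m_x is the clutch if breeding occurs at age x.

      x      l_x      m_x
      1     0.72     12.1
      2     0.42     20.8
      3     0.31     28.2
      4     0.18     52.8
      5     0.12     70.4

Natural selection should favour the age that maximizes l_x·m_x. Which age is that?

4

Expected offspring if breeding at age x = l_x × m_x:
  age 1: 0.72 × 12.1 = 8.712
  age 2: 0.42 × 20.8 = 8.736
  age 3: 0.31 × 28.2 = 8.742
  age 4: 0.18 × 52.8 = 9.504
  age 5: 0.12 × 70.4 = 8.448
Maximum at age 4 (9.504).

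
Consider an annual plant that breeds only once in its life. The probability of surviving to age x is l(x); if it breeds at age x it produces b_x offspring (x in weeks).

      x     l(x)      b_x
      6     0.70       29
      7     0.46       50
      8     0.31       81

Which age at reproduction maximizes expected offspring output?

Expected offspring if breeding at age x = l(x) × b_x:
  age 6: 0.70 × 29 = 20.300
  age 7: 0.46 × 50 = 23.000
  age 8: 0.31 × 81 = 25.110
Maximum at age 8 (25.110).

8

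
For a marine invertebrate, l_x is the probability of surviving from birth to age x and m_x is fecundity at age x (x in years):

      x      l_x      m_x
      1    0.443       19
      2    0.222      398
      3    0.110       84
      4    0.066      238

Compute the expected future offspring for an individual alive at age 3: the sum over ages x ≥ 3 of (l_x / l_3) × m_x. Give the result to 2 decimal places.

226.80

l_3 = 0.110. Conditional survival from age 3 to x is l_x / l_3.
  x=3: (0.110/0.110) × 84 = 84.0000
  x=4: (0.066/0.110) × 238 = 142.8000
Sum = 84.0000 + 142.8000 = 226.8000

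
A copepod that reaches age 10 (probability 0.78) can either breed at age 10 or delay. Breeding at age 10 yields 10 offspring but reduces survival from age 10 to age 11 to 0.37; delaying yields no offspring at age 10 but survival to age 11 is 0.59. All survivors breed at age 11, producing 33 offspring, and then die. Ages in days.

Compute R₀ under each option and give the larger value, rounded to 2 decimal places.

breed at age 10: R₀ = 0.78 × (10 + 0.37 × 33) = 0.78 × 22.2100 = 17.3238
delay to age 11: R₀ = 0.78 × (0.59 × 33) = 0.78 × 19.4700 = 15.1866
Higher: breed at age 10 (17.3238).

17.32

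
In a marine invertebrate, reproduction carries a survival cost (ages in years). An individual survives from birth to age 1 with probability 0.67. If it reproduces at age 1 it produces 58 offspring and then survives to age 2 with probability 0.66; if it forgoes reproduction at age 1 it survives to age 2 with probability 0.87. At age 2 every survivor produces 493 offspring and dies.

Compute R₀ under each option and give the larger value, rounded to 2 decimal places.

breed at age 1: R₀ = 0.67 × (58 + 0.66 × 493) = 0.67 × 383.3800 = 256.8646
delay to age 2: R₀ = 0.67 × (0.87 × 493) = 0.67 × 428.9100 = 287.3697
Higher: delay to age 2 (287.3697).

287.37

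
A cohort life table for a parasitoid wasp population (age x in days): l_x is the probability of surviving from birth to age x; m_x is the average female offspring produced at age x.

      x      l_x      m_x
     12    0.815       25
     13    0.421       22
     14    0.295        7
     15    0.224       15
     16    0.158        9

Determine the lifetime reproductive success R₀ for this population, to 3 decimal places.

R₀ = Σ l_x m_x:
  age 12: 0.815 × 25 = 20.3750
  age 13: 0.421 × 22 = 9.2620
  age 14: 0.295 × 7 = 2.0650
  age 15: 0.224 × 15 = 3.3600
  age 16: 0.158 × 9 = 1.4220
R₀ = 20.3750 + 9.2620 + 2.0650 + 3.3600 + 1.4220 = 36.4840

36.484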